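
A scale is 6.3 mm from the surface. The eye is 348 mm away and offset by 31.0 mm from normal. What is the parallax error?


error = h * offset / d
= 6.3 * 31.0 / 348
= 0.5612

0.5612


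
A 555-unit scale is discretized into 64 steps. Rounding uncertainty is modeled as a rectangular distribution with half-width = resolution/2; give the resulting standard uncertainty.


resolution = range / divisions
resolution = 555 / 64 = 8.671875
u_res = resolution / (2*sqrt(3))
u_res = 8.671875 / 3.4641016
u_res = 2.5034

2.5034


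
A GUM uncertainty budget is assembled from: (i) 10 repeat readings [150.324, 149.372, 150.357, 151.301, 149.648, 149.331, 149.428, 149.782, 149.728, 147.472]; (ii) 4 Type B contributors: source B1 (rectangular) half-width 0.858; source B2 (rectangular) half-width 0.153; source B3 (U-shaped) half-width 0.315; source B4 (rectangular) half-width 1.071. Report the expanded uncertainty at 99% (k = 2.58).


mean = (150.324 + 149.372 + 150.357 + 151.301 + 149.648 + 149.331 + 149.428 + 149.782 + 149.728 + 147.472) / 10 = 149.6743
s = sqrt(sum((x - mean)^2)/(n-1)) = 0.98146977
u_A = s / sqrt(n) = 0.98146977 / sqrt(10) = 0.31036799
u_B1 = 0.858 / sqrt(3) = 0.49536653
u_B2 = 0.153 / sqrt(3) = 0.088334591
u_B3 = 0.315 / sqrt(2) = 0.22273864
u_B4 = 1.071 / sqrt(3) = 0.61834214
uc = sqrt(0.31036799^2 + 0.49536653^2 + 0.088334591^2 + 0.22273864^2 + 0.61834214^2) = 0.88401289
U = k * uc = 2.58 * 0.88401289
U = 2.2808

2.2808


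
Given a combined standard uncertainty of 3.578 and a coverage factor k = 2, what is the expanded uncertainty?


U = k * uc
U = 2 * 3.578
U = 7.1560

7.1560


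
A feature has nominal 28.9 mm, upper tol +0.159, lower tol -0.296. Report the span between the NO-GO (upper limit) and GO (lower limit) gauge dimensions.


GO = nominal - lower_tol (smallest hole = maximum material condition)
GO = 28.9 - 0.296 = 28.604
NO-GO = nominal + upper_tol (largest hole = least material condition)
NO-GO = 28.9 + 0.159 = 29.059
spread = NO-GO - GO = 29.059 - 28.604 = 0.4550

0.4550


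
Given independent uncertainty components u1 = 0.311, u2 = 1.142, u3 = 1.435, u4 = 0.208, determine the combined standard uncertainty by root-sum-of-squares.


uc = sqrt(0.311^2 + 1.142^2 + 1.435^2 + 0.208^2)
uc = sqrt(3.503374)
uc = 1.8717

1.8717


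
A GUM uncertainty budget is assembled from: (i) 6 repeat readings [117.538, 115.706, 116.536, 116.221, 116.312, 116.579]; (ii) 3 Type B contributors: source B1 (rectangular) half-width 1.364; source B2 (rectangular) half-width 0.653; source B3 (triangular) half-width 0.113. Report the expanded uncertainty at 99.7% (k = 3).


mean = (117.538 + 115.706 + 116.536 + 116.221 + 116.312 + 116.579) / 6 = 116.482
s = sqrt(sum((x - mean)^2)/(n-1)) = 0.60442667
u_A = s / sqrt(n) = 0.60442667 / sqrt(6) = 0.24675615
u_B1 = 1.364 / sqrt(3) = 0.78750577
u_B2 = 0.653 / sqrt(3) = 0.37700973
u_B3 = 0.113 / sqrt(6) = 0.046132057
uc = sqrt(0.24675615^2 + 0.78750577^2 + 0.37700973^2 + 0.046132057^2) = 0.90847038
U = k * uc = 3 * 0.90847038
U = 2.7254

2.7254


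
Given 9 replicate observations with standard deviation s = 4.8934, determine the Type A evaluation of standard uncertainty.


u_A = s / sqrt(n)
u_A = 4.8934 / sqrt(9)
u_A = 4.8934 / 3
u_A = 1.6311

1.6311


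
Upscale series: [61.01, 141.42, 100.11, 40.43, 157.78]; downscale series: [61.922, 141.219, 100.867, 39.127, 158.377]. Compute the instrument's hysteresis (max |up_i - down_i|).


|61.01 - 61.922| = 0.9120
|141.42 - 141.219| = 0.2010
|100.11 - 100.867| = 0.7570
|40.43 - 39.127| = 1.3030
|157.78 - 158.377| = 0.5970
hysteresis = max(diffs) = 1.3030

1.3030


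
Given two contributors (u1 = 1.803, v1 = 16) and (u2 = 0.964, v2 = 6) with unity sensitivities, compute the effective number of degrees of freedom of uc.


uc = sqrt(u1^2 + u2^2) = sqrt(1.803^2 + 0.964^2) = 2.0445305
v_eff = uc^4 / (u1^4/v1 + u2^4/v2)
= 2.0445305^4 / (1.803^4/16 + 0.964^4/6)
= 17.473278 / 0.80441679
v_eff = 21.7217

21.7217


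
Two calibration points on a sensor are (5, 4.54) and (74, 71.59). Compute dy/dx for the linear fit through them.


slope = (y2 - y1) / (x2 - x1)
= (71.59 - 4.54) / (74 - 5)
= 67.0500 / 69
= 0.9717

0.9717


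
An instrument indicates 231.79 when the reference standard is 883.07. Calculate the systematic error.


Systematic error = measured - true
= 231.79 - 883.07
= -651.2800

-651.2800


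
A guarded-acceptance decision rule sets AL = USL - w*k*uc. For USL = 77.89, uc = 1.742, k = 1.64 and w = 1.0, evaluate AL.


U = k * uc = 1.64 * 1.742 = 2.85688
guard band g = w * U = 1.0 * 2.85688 = 2.85688
AL = USL - g = 77.89 - 2.85688
AL = 75.0331

75.0331


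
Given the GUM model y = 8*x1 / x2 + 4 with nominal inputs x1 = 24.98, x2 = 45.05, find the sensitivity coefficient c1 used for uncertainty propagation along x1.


y = 8*x1 / x2 + 4
dy/dx1 = 8/x2
Evaluate at x2 = 45.05: c1 = 8 / 45.05
c1 = 0.1776

0.1776


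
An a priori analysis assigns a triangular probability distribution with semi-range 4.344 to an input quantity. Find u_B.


u_B = half_width / sqrt(6)
u_B = 4.344 / 2.4494897
u_B = 1.7734

1.7734


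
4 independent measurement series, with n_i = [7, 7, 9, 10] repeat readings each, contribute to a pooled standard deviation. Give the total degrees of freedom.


nu = sum_i (n_i - 1)
nu = ((7 - 1) + (7 - 1) + (9 - 1) + (10 - 1))
nu = 6 + 6 + 8 + 9
nu = 29

29


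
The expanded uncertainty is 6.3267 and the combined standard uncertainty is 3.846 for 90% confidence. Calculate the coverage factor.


k = U / uc
k = 6.3267 / 3.846
k = 1.645

1.645


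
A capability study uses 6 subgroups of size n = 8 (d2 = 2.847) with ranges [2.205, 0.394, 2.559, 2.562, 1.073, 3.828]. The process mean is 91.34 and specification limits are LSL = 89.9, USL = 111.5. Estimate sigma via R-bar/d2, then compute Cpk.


R_bar = (2.205 + 0.394 + 2.559 + 2.562 + 1.073 + 3.828) / 6 = 2.1035
sigma = R_bar / d2 = 2.1035 / 2.847 = 0.73884791
Cp = (USL - LSL)/(6*sigma) = (111.5 - 89.9)/(6*0.73884791) = 4.8725
Cpu = (111.5 - 91.34)/(3*0.73884791) = 9.0952
Cpl = (91.34 - 89.9)/(3*0.73884791) = 0.6497
Cpk = min(Cpu, Cpl) = 0.6497

0.6497


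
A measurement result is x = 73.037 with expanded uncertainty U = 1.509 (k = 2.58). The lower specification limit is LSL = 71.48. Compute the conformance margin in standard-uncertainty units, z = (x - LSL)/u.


u = U / k = 1.509 / 2.58 = 0.58488372
margin = |LSL - x| = |71.48 - 73.037| = 1.557
z = margin / u = 1.557 / 0.58488372
z = 2.6621

2.6621


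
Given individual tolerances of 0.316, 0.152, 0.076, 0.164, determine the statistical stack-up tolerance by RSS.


RSS = sqrt(0.316^2 + 0.152^2 + 0.076^2 + 0.164^2)
= sqrt(0.155632)
= 0.3945

0.3945


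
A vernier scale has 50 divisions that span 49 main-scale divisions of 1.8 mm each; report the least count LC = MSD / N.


LC = MSD / n_div
= 1.8 / 50
= 0.0360

0.0360


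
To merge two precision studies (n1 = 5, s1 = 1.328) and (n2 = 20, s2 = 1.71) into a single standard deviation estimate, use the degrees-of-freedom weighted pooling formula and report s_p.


s_p = sqrt(((n1-1)*s1^2 + (n2-1)*s2^2) / (n1+n2-2))
numerator = (5-1)*1.328^2 + (20-1)*1.71^2 = 7.054336 + 55.5579 = 62.612236
denominator = 5 + 20 - 2 = 23
s_p^2 = 62.612236 / 23 = 2.7222711
s_p = sqrt(2.7222711) = 1.6499

1.6499


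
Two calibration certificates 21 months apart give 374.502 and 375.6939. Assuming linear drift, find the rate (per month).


rate = (v2 - v1) / months
= (375.6939 - 374.502) / 21
= 1.1919 / 21
= 0.0568

0.0568


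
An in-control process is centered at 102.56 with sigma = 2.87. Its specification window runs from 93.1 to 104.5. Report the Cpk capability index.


Cpu = (USL - mean) / (3*sigma) = (104.5 - 102.56) / (3*2.87) = 0.2253
Cpl = (mean - LSL) / (3*sigma) = (102.56 - 93.1) / (3*2.87) = 1.0987
Cpk = min(Cpu, Cpl) = 0.2253

0.2253


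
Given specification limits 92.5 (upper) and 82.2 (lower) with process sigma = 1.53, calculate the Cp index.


Cp = (USL - LSL) / (6 * sigma)
= (92.5 - 82.2) / (6 * 1.53)
= 10.3000 / 9.1800
= 1.1220

1.1220


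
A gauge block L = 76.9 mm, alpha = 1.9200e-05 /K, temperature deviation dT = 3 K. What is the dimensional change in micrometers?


dL = L * alpha * dT
= 76.9 * 1.9200e-05 * 3
= 0.0044294 mm
dL_um = 0.0044294 * 1000 = 4.4294 um

4.4294


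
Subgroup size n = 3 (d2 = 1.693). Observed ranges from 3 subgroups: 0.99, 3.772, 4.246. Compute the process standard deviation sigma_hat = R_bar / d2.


R_bar = (0.99 + 3.772 + 4.246) / 3
R_bar = 9.008 / 3 = 3.0026667
sigma_hat = R_bar / d2 = 3.0026667 / 1.693 = 1.7736

1.7736


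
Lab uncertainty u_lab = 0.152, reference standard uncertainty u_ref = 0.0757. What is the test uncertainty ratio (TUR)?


TUR = u_lab / u_ref
= 0.152 / 0.0757
= 2.0079

2.0079


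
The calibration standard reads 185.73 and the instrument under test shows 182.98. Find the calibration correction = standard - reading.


Correction = standard - reading
= 185.73 - 182.98
= 2.7500

2.7500


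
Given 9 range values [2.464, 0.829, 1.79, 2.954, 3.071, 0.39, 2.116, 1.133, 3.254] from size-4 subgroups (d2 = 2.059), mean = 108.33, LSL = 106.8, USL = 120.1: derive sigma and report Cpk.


R_bar = (2.464 + 0.829 + 1.79 + 2.954 + 3.071 + 0.39 + 2.116 + 1.133 + 3.254) / 9 = 2.0001111
sigma = R_bar / d2 = 2.0001111 / 2.059 = 0.97139927
Cp = (USL - LSL)/(6*sigma) = (120.1 - 106.8)/(6*0.97139927) = 2.2819
Cpu = (120.1 - 108.33)/(3*0.97139927) = 4.0388
Cpl = (108.33 - 106.8)/(3*0.97139927) = 0.5250
Cpk = min(Cpu, Cpl) = 0.5250

0.5250


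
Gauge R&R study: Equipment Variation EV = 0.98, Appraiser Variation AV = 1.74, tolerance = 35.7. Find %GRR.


GRR = sqrt(EV^2 + AV^2) = sqrt(0.98^2 + 1.74^2) = 1.9969977
%GRR = GRR / tol * 100 = 1.9969977 / 35.7 * 100
%GRR = 5.5938

5.5938


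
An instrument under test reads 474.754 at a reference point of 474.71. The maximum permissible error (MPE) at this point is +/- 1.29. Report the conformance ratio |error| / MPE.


e = indication - reference = 474.754 - 474.71 = 0.0440
|e| = 0.0440
ratio = |e| / MPE = 0.0440 / 1.29
ratio = 0.0341

0.0341


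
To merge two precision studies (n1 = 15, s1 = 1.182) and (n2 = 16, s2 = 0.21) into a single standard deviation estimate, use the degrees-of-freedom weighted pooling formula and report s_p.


s_p = sqrt(((n1-1)*s1^2 + (n2-1)*s2^2) / (n1+n2-2))
numerator = (15-1)*1.182^2 + (16-1)*0.21^2 = 19.559736 + 0.6615 = 20.221236
denominator = 15 + 16 - 2 = 29
s_p^2 = 20.221236 / 29 = 0.697284
s_p = sqrt(0.697284) = 0.8350

0.8350


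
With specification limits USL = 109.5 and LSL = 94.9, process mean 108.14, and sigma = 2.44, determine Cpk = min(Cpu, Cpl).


Cpu = (USL - mean) / (3*sigma) = (109.5 - 108.14) / (3*2.44) = 0.1858
Cpl = (mean - LSL) / (3*sigma) = (108.14 - 94.9) / (3*2.44) = 1.8087
Cpk = min(Cpu, Cpl) = 0.1858

0.1858


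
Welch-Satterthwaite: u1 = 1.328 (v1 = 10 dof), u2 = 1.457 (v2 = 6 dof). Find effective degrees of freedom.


uc = sqrt(u1^2 + u2^2) = sqrt(1.328^2 + 1.457^2) = 1.9714038
v_eff = uc^4 / (u1^4/v1 + u2^4/v2)
= 1.9714038^4 / (1.328^4/10 + 1.457^4/6)
= 15.104361 / 1.0621042
v_eff = 14.2212

14.2212


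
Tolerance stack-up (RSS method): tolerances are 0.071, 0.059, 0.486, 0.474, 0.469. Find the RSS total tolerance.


RSS = sqrt(0.071^2 + 0.059^2 + 0.486^2 + 0.474^2 + 0.469^2)
= sqrt(0.689355)
= 0.8303

0.8303


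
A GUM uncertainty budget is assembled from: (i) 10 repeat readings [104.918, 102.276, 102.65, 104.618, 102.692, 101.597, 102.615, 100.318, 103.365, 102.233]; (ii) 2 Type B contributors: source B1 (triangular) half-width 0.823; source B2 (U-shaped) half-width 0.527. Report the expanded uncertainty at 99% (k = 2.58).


mean = (104.918 + 102.276 + 102.65 + 104.618 + 102.692 + 101.597 + 102.615 + 100.318 + 103.365 + 102.233) / 10 = 102.7282
s = sqrt(sum((x - mean)^2)/(n-1)) = 1.3470423
u_A = s / sqrt(n) = 1.3470423 / sqrt(10) = 0.42597218
u_B1 = 0.823 / sqrt(6) = 0.33598834
u_B2 = 0.527 / sqrt(2) = 0.37264527
uc = sqrt(0.42597218^2 + 0.33598834^2 + 0.37264527^2) = 0.65818307
U = k * uc = 2.58 * 0.65818307
U = 1.6981

1.6981


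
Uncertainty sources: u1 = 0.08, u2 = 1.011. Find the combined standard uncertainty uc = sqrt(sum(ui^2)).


uc = sqrt(0.08^2 + 1.011^2)
uc = sqrt(1.028521)
uc = 1.0142

1.0142


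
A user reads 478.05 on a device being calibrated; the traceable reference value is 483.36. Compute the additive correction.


Correction = standard - reading
= 483.36 - 478.05
= 5.3100

5.3100


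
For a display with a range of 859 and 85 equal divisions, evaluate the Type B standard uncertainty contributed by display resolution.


resolution = range / divisions
resolution = 859 / 85 = 10.105882
u_res = resolution / (2*sqrt(3))
u_res = 10.105882 / 3.4641016
u_res = 2.9173

2.9173


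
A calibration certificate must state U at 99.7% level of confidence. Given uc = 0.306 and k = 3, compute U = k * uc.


U = k * uc
U = 3 * 0.306
U = 0.9180

0.9180


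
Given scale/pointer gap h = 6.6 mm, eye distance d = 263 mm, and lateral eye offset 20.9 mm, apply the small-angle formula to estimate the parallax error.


error = h * offset / d
= 6.6 * 20.9 / 263
= 0.5245

0.5245


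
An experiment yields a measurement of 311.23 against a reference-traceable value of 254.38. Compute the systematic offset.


Systematic error = measured - true
= 311.23 - 254.38
= 56.8500

56.8500


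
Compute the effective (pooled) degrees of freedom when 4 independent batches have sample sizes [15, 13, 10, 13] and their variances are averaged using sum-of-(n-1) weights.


nu = sum_i (n_i - 1)
nu = ((15 - 1) + (13 - 1) + (10 - 1) + (13 - 1))
nu = 14 + 12 + 9 + 12
nu = 47

47


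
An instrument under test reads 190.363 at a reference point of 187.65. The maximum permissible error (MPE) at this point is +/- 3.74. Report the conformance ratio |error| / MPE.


e = indication - reference = 190.363 - 187.65 = 2.7130
|e| = 2.7130
ratio = |e| / MPE = 2.7130 / 3.74
ratio = 0.7254

0.7254


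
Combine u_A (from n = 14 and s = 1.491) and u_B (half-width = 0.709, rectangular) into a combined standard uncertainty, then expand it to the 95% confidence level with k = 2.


u_A = s / sqrt(n) = 1.491 / sqrt(14) = 0.39848651
u_B = half_width / sqrt(3) = 0.709 / sqrt(3) = 0.40934134
uc = sqrt(u_A^2 + u_B^2) = sqrt(0.39848651^2 + 0.40934134^2) = 0.57127212
U = k * uc = 2 * 0.57127212
U = 1.1425

1.1425


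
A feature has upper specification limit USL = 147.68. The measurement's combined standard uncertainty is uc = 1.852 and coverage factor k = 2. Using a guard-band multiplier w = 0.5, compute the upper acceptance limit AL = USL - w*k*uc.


U = k * uc = 2 * 1.852 = 3.704
guard band g = w * U = 0.5 * 3.704 = 1.852
AL = USL - g = 147.68 - 1.852
AL = 145.8280

145.8280


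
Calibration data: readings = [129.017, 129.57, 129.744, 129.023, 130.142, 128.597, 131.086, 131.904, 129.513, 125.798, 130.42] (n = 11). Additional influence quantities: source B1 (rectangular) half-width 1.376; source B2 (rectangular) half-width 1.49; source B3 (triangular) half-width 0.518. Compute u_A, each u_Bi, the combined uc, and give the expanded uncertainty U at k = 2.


mean = (129.017 + 129.57 + 129.744 + 129.023 + 130.142 + 128.597 + 131.086 + 131.904 + 129.513 + 125.798 + 130.42) / 11 = 129.5285455
s = sqrt(sum((x - mean)^2)/(n-1)) = 1.5681151
u_A = s / sqrt(n) = 1.5681151 / sqrt(11) = 0.47280449
u_B1 = 1.376 / sqrt(3) = 0.79443397
u_B2 = 1.49 / sqrt(3) = 0.8602519
u_B3 = 0.518 / sqrt(6) = 0.21147261
uc = sqrt(0.47280449^2 + 0.79443397^2 + 0.8602519^2 + 0.21147261^2) = 1.2803997
U = k * uc = 2 * 1.2803997
U = 2.5608

2.5608


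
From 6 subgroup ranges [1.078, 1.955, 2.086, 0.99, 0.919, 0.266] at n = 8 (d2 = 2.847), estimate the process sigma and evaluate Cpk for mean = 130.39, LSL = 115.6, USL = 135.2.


R_bar = (1.078 + 1.955 + 2.086 + 0.99 + 0.919 + 0.266) / 6 = 1.2156667
sigma = R_bar / d2 = 1.2156667 / 2.847 = 0.42699919
Cp = (USL - LSL)/(6*sigma) = (135.2 - 115.6)/(6*0.42699919) = 7.6503
Cpu = (135.2 - 130.39)/(3*0.42699919) = 3.7549
Cpl = (130.39 - 115.6)/(3*0.42699919) = 11.5457
Cpk = min(Cpu, Cpl) = 3.7549

3.7549


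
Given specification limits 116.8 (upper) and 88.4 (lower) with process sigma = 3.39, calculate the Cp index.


Cp = (USL - LSL) / (6 * sigma)
= (116.8 - 88.4) / (6 * 3.39)
= 28.4000 / 20.3400
= 1.3963

1.3963


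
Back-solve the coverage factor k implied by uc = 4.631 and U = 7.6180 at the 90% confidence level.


k = U / uc
k = 7.6180 / 4.631
k = 1.645

1.645


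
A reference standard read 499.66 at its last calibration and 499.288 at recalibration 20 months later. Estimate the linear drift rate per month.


rate = (v2 - v1) / months
= (499.288 - 499.66) / 20
= -0.3720 / 20
= -0.0186

-0.0186


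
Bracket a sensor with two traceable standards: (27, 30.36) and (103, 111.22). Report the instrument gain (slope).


slope = (y2 - y1) / (x2 - x1)
= (111.22 - 30.36) / (103 - 27)
= 80.8600 / 76
= 1.0639

1.0639


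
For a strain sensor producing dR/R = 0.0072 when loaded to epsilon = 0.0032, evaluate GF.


GF = (dR/R) / epsilon
= 0.0072 / 0.0032
= 2.2500

2.2500


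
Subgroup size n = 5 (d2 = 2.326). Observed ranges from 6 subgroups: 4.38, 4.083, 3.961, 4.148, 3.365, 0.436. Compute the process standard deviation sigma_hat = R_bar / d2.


R_bar = (4.38 + 4.083 + 3.961 + 4.148 + 3.365 + 0.436) / 6
R_bar = 20.373 / 6 = 3.3955
sigma_hat = R_bar / d2 = 3.3955 / 2.326 = 1.4598

1.4598


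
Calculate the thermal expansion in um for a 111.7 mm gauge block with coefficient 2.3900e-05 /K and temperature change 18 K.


dL = L * alpha * dT
= 111.7 * 2.3900e-05 * 18
= 0.0480533 mm
dL_um = 0.0480533 * 1000 = 48.0533 um

48.0533


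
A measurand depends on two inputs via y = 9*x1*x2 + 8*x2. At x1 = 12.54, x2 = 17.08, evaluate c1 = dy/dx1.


y = 9*x1*x2 + 8*x2
dy/dx1 = 9*x2
Evaluate at x2 = 17.08: c1 = 9 * 17.08
c1 = 153.7200

153.7200


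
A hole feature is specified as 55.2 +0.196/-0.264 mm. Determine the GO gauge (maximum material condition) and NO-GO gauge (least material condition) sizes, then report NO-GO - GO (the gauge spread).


GO = nominal - lower_tol (smallest hole = maximum material condition)
GO = 55.2 - 0.264 = 54.936
NO-GO = nominal + upper_tol (largest hole = least material condition)
NO-GO = 55.2 + 0.196 = 55.396
spread = NO-GO - GO = 55.396 - 54.936 = 0.4600

0.4600


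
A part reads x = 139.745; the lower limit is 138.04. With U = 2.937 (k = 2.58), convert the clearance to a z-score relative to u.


u = U / k = 2.937 / 2.58 = 1.1383721
margin = |LSL - x| = |138.04 - 139.745| = 1.705
z = margin / u = 1.705 / 1.1383721
z = 1.4978

1.4978


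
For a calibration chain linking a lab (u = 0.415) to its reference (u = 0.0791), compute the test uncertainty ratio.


TUR = u_lab / u_ref
= 0.415 / 0.0791
= 5.2465

5.2465


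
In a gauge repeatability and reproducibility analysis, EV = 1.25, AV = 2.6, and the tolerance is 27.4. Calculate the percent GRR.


GRR = sqrt(EV^2 + AV^2) = sqrt(1.25^2 + 2.6^2) = 2.8848743
%GRR = GRR / tol * 100 = 2.8848743 / 27.4 * 100
%GRR = 10.5287

10.5287


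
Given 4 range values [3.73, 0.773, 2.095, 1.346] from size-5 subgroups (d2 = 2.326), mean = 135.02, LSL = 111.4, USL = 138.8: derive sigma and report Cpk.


R_bar = (3.73 + 0.773 + 2.095 + 1.346) / 4 = 1.986
sigma = R_bar / d2 = 1.986 / 2.326 = 0.85382631
Cp = (USL - LSL)/(6*sigma) = (138.8 - 111.4)/(6*0.85382631) = 5.3485
Cpu = (138.8 - 135.02)/(3*0.85382631) = 1.4757
Cpl = (135.02 - 111.4)/(3*0.85382631) = 9.2212
Cpk = min(Cpu, Cpl) = 1.4757

1.4757


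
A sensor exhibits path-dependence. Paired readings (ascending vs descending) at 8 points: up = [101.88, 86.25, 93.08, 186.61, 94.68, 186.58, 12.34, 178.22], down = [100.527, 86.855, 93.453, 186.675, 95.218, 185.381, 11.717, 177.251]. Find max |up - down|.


|101.88 - 100.527| = 1.3530
|86.25 - 86.855| = 0.6050
|93.08 - 93.453| = 0.3730
|186.61 - 186.675| = 0.0650
|94.68 - 95.218| = 0.5380
|186.58 - 185.381| = 1.1990
|12.34 - 11.717| = 0.6230
|178.22 - 177.251| = 0.9690
hysteresis = max(diffs) = 1.3530

1.3530


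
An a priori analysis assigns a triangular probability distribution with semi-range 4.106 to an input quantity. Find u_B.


u_B = half_width / sqrt(6)
u_B = 4.106 / 2.4494897
u_B = 1.6763

1.6763


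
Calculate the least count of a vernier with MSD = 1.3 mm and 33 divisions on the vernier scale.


LC = MSD / n_div
= 1.3 / 33
= 0.0394

0.0394


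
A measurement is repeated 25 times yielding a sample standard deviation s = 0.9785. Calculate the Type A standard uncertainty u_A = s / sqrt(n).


u_A = s / sqrt(n)
u_A = 0.9785 / sqrt(25)
u_A = 0.9785 / 5
u_A = 0.1957

0.1957


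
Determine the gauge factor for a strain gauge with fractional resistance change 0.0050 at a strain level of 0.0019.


GF = (dR/R) / epsilon
= 0.0050 / 0.0019
= 2.6316

2.6316


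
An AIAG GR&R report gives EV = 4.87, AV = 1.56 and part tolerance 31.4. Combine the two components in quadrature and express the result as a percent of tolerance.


GRR = sqrt(EV^2 + AV^2) = sqrt(4.87^2 + 1.56^2) = 5.113756
%GRR = GRR / tol * 100 = 5.113756 / 31.4 * 100
%GRR = 16.2858

16.2858


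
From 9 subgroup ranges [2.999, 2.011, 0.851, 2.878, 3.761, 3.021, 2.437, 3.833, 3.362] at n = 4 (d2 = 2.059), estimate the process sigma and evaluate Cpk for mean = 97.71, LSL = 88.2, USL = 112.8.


R_bar = (2.999 + 2.011 + 0.851 + 2.878 + 3.761 + 3.021 + 2.437 + 3.833 + 3.362) / 9 = 2.7947778
sigma = R_bar / d2 = 2.7947778 / 2.059 = 1.3573472
Cp = (USL - LSL)/(6*sigma) = (112.8 - 88.2)/(6*1.3573472) = 3.0206
Cpu = (112.8 - 97.71)/(3*1.3573472) = 3.7058
Cpl = (97.71 - 88.2)/(3*1.3573472) = 2.3354
Cpk = min(Cpu, Cpl) = 2.3354

2.3354


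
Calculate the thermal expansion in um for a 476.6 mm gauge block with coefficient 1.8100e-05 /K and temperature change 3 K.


dL = L * alpha * dT
= 476.6 * 1.8100e-05 * 3
= 0.0258794 mm
dL_um = 0.0258794 * 1000 = 25.8794 um

25.8794


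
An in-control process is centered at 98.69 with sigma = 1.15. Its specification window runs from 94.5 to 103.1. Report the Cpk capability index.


Cpu = (USL - mean) / (3*sigma) = (103.1 - 98.69) / (3*1.15) = 1.2783
Cpl = (mean - LSL) / (3*sigma) = (98.69 - 94.5) / (3*1.15) = 1.2145
Cpk = min(Cpu, Cpl) = 1.2145

1.2145


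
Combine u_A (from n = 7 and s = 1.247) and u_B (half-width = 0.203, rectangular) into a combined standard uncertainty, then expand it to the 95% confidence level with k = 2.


u_A = s / sqrt(n) = 1.247 / sqrt(7) = 0.4713217
u_B = half_width / sqrt(3) = 0.203 / sqrt(3) = 0.1172021
uc = sqrt(u_A^2 + u_B^2) = sqrt(0.4713217^2 + 0.1172021^2) = 0.48567528
U = k * uc = 2 * 0.48567528
U = 0.9714

0.9714


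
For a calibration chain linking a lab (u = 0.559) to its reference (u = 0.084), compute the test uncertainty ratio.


TUR = u_lab / u_ref
= 0.559 / 0.084
= 6.6548

6.6548


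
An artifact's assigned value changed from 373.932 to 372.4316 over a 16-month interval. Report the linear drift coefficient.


rate = (v2 - v1) / months
= (372.4316 - 373.932) / 16
= -1.5004 / 16
= -0.0938

-0.0938


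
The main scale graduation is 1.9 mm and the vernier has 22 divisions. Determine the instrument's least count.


LC = MSD / n_div
= 1.9 / 22
= 0.0864

0.0864


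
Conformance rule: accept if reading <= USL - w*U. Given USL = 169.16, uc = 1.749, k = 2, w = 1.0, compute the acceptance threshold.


U = k * uc = 2 * 1.749 = 3.498
guard band g = w * U = 1.0 * 3.498 = 3.498
AL = USL - g = 169.16 - 3.498
AL = 165.6620

165.6620


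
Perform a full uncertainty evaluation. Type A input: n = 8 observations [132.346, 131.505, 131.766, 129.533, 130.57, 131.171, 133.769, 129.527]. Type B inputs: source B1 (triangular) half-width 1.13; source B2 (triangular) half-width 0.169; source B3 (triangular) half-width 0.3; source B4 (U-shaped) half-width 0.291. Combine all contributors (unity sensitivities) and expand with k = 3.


mean = (132.346 + 131.505 + 131.766 + 129.533 + 130.57 + 131.171 + 133.769 + 129.527) / 8 = 131.273375
s = sqrt(sum((x - mean)^2)/(n-1)) = 1.4272324
u_A = s / sqrt(n) = 1.4272324 / sqrt(8) = 0.50460285
u_B1 = 1.13 / sqrt(6) = 0.46132057
u_B2 = 0.169 / sqrt(6) = 0.068993961
u_B3 = 0.3 / sqrt(6) = 0.12247449
u_B4 = 0.291 / sqrt(2) = 0.20576807
uc = sqrt(0.50460285^2 + 0.46132057^2 + 0.068993961^2 + 0.12247449^2 + 0.20576807^2) = 0.72769593
U = k * uc = 3 * 0.72769593
U = 2.1831

2.1831


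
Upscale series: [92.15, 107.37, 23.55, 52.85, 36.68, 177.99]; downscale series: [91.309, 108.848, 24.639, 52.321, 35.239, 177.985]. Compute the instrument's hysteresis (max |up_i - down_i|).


|92.15 - 91.309| = 0.8410
|107.37 - 108.848| = 1.4780
|23.55 - 24.639| = 1.0890
|52.85 - 52.321| = 0.5290
|36.68 - 35.239| = 1.4410
|177.99 - 177.985| = 0.0050
hysteresis = max(diffs) = 1.4780

1.4780


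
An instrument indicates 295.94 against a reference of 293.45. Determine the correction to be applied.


Correction = standard - reading
= 293.45 - 295.94
= -2.4900

-2.4900


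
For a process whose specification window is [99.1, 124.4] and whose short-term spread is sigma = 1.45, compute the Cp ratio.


Cp = (USL - LSL) / (6 * sigma)
= (124.4 - 99.1) / (6 * 1.45)
= 25.3000 / 8.7000
= 2.9080

2.9080


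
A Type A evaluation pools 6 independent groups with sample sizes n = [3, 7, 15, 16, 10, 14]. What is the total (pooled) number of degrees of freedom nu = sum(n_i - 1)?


nu = sum_i (n_i - 1)
nu = ((3 - 1) + (7 - 1) + (15 - 1) + (16 - 1) + (10 - 1) + (14 - 1))
nu = 2 + 6 + 14 + 15 + 9 + 13
nu = 59

59


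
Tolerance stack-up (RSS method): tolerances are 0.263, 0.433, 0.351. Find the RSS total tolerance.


RSS = sqrt(0.263^2 + 0.433^2 + 0.351^2)
= sqrt(0.379859)
= 0.6163

0.6163


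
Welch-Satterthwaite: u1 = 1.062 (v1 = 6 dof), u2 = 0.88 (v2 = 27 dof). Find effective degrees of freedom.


uc = sqrt(u1^2 + u2^2) = sqrt(1.062^2 + 0.88^2) = 1.3792186
v_eff = uc^4 / (u1^4/v1 + u2^4/v2)
= 1.3792186^4 / (1.062^4/6 + 0.88^4/27)
= 3.618532 / 0.23421629
v_eff = 15.4495

15.4495


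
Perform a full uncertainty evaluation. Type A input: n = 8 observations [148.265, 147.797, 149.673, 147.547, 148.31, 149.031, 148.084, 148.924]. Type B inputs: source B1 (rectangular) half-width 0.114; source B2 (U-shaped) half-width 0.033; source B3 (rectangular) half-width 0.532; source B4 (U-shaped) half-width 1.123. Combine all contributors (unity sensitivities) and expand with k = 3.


mean = (148.265 + 147.797 + 149.673 + 147.547 + 148.31 + 149.031 + 148.084 + 148.924) / 8 = 148.453875
s = sqrt(sum((x - mean)^2)/(n-1)) = 0.70583738
u_A = s / sqrt(n) = 0.70583738 / sqrt(8) = 0.2495512
u_B1 = 0.114 / sqrt(3) = 0.065817931
u_B2 = 0.033 / sqrt(2) = 0.023334524
u_B3 = 0.532 / sqrt(3) = 0.30715034
u_B4 = 1.123 / sqrt(2) = 0.79408092
uc = sqrt(0.2495512^2 + 0.065817931^2 + 0.023334524^2 + 0.30715034^2 + 0.79408092^2) = 0.88997648
U = k * uc = 3 * 0.88997648
U = 2.6699

2.6699


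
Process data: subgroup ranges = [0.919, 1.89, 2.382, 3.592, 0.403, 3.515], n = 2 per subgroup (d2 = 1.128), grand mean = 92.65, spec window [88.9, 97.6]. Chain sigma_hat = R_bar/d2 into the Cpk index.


R_bar = (0.919 + 1.89 + 2.382 + 3.592 + 0.403 + 3.515) / 6 = 2.1168333
sigma = R_bar / d2 = 2.1168333 / 1.128 = 1.8766253
Cp = (USL - LSL)/(6*sigma) = (97.6 - 88.9)/(6*1.8766253) = 0.7727
Cpu = (97.6 - 92.65)/(3*1.8766253) = 0.8792
Cpl = (92.65 - 88.9)/(3*1.8766253) = 0.6661
Cpk = min(Cpu, Cpl) = 0.6661

0.6661


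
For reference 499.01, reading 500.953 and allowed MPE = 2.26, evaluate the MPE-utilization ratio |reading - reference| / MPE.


e = indication - reference = 500.953 - 499.01 = 1.9430
|e| = 1.9430
ratio = |e| / MPE = 1.9430 / 2.26
ratio = 0.8597

0.8597


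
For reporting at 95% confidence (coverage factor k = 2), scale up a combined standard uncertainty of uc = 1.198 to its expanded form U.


U = k * uc
U = 2 * 1.198
U = 2.3960

2.3960


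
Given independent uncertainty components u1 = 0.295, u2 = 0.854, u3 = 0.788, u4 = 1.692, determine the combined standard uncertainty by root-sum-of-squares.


uc = sqrt(0.295^2 + 0.854^2 + 0.788^2 + 1.692^2)
uc = sqrt(4.300149)
uc = 2.0737

2.0737


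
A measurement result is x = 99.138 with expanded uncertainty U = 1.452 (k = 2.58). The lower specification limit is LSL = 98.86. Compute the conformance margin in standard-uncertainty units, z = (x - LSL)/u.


u = U / k = 1.452 / 2.58 = 0.5627907
margin = |LSL - x| = |98.86 - 99.138| = 0.278
z = margin / u = 0.278 / 0.5627907
z = 0.4940

0.4940


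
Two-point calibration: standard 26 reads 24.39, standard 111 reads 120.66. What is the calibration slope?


slope = (y2 - y1) / (x2 - x1)
= (120.66 - 24.39) / (111 - 26)
= 96.2700 / 85
= 1.1326

1.1326


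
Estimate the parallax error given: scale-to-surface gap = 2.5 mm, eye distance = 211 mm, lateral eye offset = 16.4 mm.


error = h * offset / d
= 2.5 * 16.4 / 211
= 0.1943

0.1943


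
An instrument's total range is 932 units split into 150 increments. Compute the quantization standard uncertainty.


resolution = range / divisions
resolution = 932 / 150 = 6.2133333
u_res = resolution / (2*sqrt(3))
u_res = 6.2133333 / 3.4641016
u_res = 1.7936

1.7936


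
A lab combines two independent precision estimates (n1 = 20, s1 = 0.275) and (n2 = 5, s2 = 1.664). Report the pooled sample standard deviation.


s_p = sqrt(((n1-1)*s1^2 + (n2-1)*s2^2) / (n1+n2-2))
numerator = (20-1)*0.275^2 + (5-1)*1.664^2 = 1.436875 + 11.075584 = 12.512459
denominator = 20 + 5 - 2 = 23
s_p^2 = 12.512459 / 23 = 0.54401996
s_p = sqrt(0.54401996) = 0.7376

0.7376


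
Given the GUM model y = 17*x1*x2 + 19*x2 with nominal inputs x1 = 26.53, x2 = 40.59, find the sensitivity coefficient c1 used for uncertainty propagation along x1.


y = 17*x1*x2 + 19*x2
dy/dx1 = 17*x2
Evaluate at x2 = 40.59: c1 = 17 * 40.59
c1 = 690.0300

690.0300


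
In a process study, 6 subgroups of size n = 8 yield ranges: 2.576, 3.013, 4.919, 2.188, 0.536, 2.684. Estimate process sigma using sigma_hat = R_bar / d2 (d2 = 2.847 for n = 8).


R_bar = (2.576 + 3.013 + 4.919 + 2.188 + 0.536 + 2.684) / 6
R_bar = 15.916 / 6 = 2.6526667
sigma_hat = R_bar / d2 = 2.6526667 / 2.847 = 0.9317

0.9317


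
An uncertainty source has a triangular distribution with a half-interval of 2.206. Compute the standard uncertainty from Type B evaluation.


u_B = half_width / sqrt(6)
u_B = 2.206 / 2.4494897
u_B = 0.9006

0.9006


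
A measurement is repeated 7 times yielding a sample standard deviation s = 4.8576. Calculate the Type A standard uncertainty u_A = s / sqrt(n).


u_A = s / sqrt(n)
u_A = 4.8576 / sqrt(7)
u_A = 4.8576 / 2.6457513
u_A = 1.8360

1.8360


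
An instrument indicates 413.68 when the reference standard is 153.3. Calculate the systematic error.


Systematic error = measured - true
= 413.68 - 153.3
= 260.3800

260.3800


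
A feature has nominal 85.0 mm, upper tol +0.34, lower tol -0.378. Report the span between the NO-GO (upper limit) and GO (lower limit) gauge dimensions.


GO = nominal - lower_tol (smallest hole = maximum material condition)
GO = 85.0 - 0.378 = 84.622
NO-GO = nominal + upper_tol (largest hole = least material condition)
NO-GO = 85.0 + 0.34 = 85.34
spread = NO-GO - GO = 85.34 - 84.622 = 0.7180

0.7180


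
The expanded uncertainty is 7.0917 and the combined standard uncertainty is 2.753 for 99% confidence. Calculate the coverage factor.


k = U / uc
k = 7.0917 / 2.753
k = 2.576

2.576


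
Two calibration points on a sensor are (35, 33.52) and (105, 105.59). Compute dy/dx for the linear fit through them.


slope = (y2 - y1) / (x2 - x1)
= (105.59 - 33.52) / (105 - 35)
= 72.0700 / 70
= 1.0296

1.0296


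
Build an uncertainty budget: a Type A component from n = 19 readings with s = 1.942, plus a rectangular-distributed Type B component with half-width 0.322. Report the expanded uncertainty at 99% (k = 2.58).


u_A = s / sqrt(n) = 1.942 / sqrt(19) = 0.44552536
u_B = half_width / sqrt(3) = 0.322 / sqrt(3) = 0.18590679
uc = sqrt(u_A^2 + u_B^2) = sqrt(0.44552536^2 + 0.18590679^2) = 0.48275685
U = k * uc = 2.58 * 0.48275685
U = 1.2455

1.2455


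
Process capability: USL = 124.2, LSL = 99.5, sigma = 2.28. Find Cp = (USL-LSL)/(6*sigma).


Cp = (USL - LSL) / (6 * sigma)
= (124.2 - 99.5) / (6 * 2.28)
= 24.7000 / 13.6800
= 1.8056

1.8056


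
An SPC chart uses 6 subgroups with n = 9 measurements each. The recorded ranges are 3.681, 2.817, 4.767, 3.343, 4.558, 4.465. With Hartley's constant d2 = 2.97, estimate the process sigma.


R_bar = (3.681 + 2.817 + 4.767 + 3.343 + 4.558 + 4.465) / 6
R_bar = 23.631 / 6 = 3.9385
sigma_hat = R_bar / d2 = 3.9385 / 2.97 = 1.3261

1.3261


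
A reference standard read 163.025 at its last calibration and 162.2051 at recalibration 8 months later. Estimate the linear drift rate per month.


rate = (v2 - v1) / months
= (162.2051 - 163.025) / 8
= -0.8199 / 8
= -0.1025

-0.1025


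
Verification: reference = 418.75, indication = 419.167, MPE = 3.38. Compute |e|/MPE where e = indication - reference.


e = indication - reference = 419.167 - 418.75 = 0.4170
|e| = 0.4170
ratio = |e| / MPE = 0.4170 / 3.38
ratio = 0.1234

0.1234


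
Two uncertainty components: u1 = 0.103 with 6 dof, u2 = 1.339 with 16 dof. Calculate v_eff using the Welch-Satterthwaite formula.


uc = sqrt(u1^2 + u2^2) = sqrt(0.103^2 + 1.339^2) = 1.3429557
v_eff = uc^4 / (u1^4/v1 + u2^4/v2)
= 1.3429557^4 / (0.103^4/6 + 1.339^4/16)
= 3.2527205 / 0.20092912
v_eff = 16.1884

16.1884


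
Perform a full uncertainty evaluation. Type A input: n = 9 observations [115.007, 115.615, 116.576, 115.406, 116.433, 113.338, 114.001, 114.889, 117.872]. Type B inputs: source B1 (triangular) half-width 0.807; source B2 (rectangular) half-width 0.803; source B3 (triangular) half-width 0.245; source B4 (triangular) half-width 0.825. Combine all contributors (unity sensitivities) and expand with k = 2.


mean = (115.007 + 115.615 + 116.576 + 115.406 + 116.433 + 113.338 + 114.001 + 114.889 + 117.872) / 9 = 115.4596667
s = sqrt(sum((x - mean)^2)/(n-1)) = 1.3783905
u_A = s / sqrt(n) = 1.3783905 / sqrt(9) = 0.4594635
u_B1 = 0.807 / sqrt(6) = 0.32945637
u_B2 = 0.803 / sqrt(3) = 0.46361227
u_B3 = 0.245 / sqrt(6) = 0.10002083
u_B4 = 0.825 / sqrt(6) = 0.33680484
uc = sqrt(0.4594635^2 + 0.32945637^2 + 0.46361227^2 + 0.10002083^2 + 0.33680484^2) = 0.81118815
U = k * uc = 2 * 0.81118815
U = 1.6224

1.6224


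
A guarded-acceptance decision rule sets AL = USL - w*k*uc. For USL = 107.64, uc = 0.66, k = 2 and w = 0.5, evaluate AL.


U = k * uc = 2 * 0.66 = 1.32
guard band g = w * U = 0.5 * 1.32 = 0.66
AL = USL - g = 107.64 - 0.66
AL = 106.9800

106.9800


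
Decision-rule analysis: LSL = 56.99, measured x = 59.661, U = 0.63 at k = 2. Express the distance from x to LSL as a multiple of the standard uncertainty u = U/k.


u = U / k = 0.63 / 2 = 0.315
margin = |LSL - x| = |56.99 - 59.661| = 2.671
z = margin / u = 2.671 / 0.315
z = 8.4794

8.4794


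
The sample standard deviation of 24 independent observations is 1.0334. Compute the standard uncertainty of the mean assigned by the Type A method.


u_A = s / sqrt(n)
u_A = 1.0334 / sqrt(24)
u_A = 1.0334 / 4.8989795
u_A = 0.2109

0.2109


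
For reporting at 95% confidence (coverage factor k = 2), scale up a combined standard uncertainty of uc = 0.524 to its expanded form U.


U = k * uc
U = 2 * 0.524
U = 1.0480

1.0480


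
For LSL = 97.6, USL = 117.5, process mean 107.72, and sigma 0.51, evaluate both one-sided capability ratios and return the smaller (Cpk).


Cpu = (USL - mean) / (3*sigma) = (117.5 - 107.72) / (3*0.51) = 6.3922
Cpl = (mean - LSL) / (3*sigma) = (107.72 - 97.6) / (3*0.51) = 6.6144
Cpk = min(Cpu, Cpl) = 6.3922

6.3922


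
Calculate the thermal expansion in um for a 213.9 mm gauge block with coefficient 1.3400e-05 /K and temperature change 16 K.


dL = L * alpha * dT
= 213.9 * 1.3400e-05 * 16
= 0.0458602 mm
dL_um = 0.0458602 * 1000 = 45.8602 um

45.8602


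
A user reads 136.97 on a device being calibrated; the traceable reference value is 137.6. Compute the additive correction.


Correction = standard - reading
= 137.6 - 136.97
= 0.6300

0.6300


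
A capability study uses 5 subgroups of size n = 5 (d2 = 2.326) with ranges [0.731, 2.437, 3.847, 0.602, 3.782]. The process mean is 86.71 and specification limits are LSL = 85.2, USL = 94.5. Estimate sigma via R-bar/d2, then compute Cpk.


R_bar = (0.731 + 2.437 + 3.847 + 0.602 + 3.782) / 5 = 2.2798
sigma = R_bar / d2 = 2.2798 / 2.326 = 0.98013758
Cp = (USL - LSL)/(6*sigma) = (94.5 - 85.2)/(6*0.98013758) = 1.5814
Cpu = (94.5 - 86.71)/(3*0.98013758) = 2.6493
Cpl = (86.71 - 85.2)/(3*0.98013758) = 0.5135
Cpk = min(Cpu, Cpl) = 0.5135

0.5135


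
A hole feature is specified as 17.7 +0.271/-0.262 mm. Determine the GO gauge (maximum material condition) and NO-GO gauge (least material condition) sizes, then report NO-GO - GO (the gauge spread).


GO = nominal - lower_tol (smallest hole = maximum material condition)
GO = 17.7 - 0.262 = 17.438
NO-GO = nominal + upper_tol (largest hole = least material condition)
NO-GO = 17.7 + 0.271 = 17.971
spread = NO-GO - GO = 17.971 - 17.438 = 0.5330

0.5330


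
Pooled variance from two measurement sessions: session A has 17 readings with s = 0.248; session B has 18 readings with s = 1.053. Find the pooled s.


s_p = sqrt(((n1-1)*s1^2 + (n2-1)*s2^2) / (n1+n2-2))
numerator = (17-1)*0.248^2 + (18-1)*1.053^2 = 0.984064 + 18.849753 = 19.833817
denominator = 17 + 18 - 2 = 33
s_p^2 = 19.833817 / 33 = 0.60102476
s_p = sqrt(0.60102476) = 0.7753

0.7753


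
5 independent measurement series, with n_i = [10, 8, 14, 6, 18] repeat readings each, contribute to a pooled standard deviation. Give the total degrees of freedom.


nu = sum_i (n_i - 1)
nu = ((10 - 1) + (8 - 1) + (14 - 1) + (6 - 1) + (18 - 1))
nu = 9 + 7 + 13 + 5 + 17
nu = 51

51


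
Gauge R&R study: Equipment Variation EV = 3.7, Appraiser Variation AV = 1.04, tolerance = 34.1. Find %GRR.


GRR = sqrt(EV^2 + AV^2) = sqrt(3.7^2 + 1.04^2) = 3.8433839
%GRR = GRR / tol * 100 = 3.8433839 / 34.1 * 100
%GRR = 11.2709

11.2709


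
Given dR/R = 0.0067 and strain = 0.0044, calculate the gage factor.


GF = (dR/R) / epsilon
= 0.0067 / 0.0044
= 1.5227

1.5227


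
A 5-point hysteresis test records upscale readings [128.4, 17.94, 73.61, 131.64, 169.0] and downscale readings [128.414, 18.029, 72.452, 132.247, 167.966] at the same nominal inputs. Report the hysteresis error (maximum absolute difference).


|128.4 - 128.414| = 0.0140
|17.94 - 18.029| = 0.0890
|73.61 - 72.452| = 1.1580
|131.64 - 132.247| = 0.6070
|169.0 - 167.966| = 1.0340
hysteresis = max(diffs) = 1.1580

1.1580


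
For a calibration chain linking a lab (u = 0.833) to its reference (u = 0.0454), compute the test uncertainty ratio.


TUR = u_lab / u_ref
= 0.833 / 0.0454
= 18.3480

18.3480


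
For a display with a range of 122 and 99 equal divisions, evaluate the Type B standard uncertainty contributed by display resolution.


resolution = range / divisions
resolution = 122 / 99 = 1.2323232
u_res = resolution / (2*sqrt(3))
u_res = 1.2323232 / 3.4641016
u_res = 0.3557

0.3557


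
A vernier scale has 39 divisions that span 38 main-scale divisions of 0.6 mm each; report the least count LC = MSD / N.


LC = MSD / n_div
= 0.6 / 39
= 0.0154

0.0154


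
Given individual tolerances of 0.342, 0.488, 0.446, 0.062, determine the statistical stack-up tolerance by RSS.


RSS = sqrt(0.342^2 + 0.488^2 + 0.446^2 + 0.062^2)
= sqrt(0.557868)
= 0.7469

0.7469


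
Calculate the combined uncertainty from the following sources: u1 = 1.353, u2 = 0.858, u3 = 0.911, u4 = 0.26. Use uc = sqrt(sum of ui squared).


uc = sqrt(1.353^2 + 0.858^2 + 0.911^2 + 0.26^2)
uc = sqrt(3.464294)
uc = 1.8613

1.8613
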